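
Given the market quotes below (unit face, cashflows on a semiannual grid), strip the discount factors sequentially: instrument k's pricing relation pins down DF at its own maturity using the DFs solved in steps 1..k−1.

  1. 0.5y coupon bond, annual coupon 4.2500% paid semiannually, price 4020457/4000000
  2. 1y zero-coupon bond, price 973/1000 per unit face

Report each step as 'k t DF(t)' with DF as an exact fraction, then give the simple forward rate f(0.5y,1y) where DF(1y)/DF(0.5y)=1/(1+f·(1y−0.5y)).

step 1 [0.5y] bond c/2=17/800: DF=(4020457/4000000 − 17/800·(0))/(1+17/800) = 4921/5000 ≈ 0.984200
step 2 [1y] zero: DF = P = 973/1000 ≈ 0.973000

1 1/2 4921/5000
2 1 973/1000
f(0.5y,1y) = ((4921/5000)/(973/1000) − 1)/(1/2) = 16/695 ≈ 2.3022%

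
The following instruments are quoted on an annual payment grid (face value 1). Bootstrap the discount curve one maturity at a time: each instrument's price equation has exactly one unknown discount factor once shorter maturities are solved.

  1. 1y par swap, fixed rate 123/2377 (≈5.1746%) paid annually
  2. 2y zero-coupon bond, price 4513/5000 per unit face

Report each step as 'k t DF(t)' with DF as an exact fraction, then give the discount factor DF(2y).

1 1 2377/2500
2 2 4513/5000
DF(2y) = 4513/5000 ≈ 0.902600

step 1 [1y] swap r/1=123/2377: DF=(1 − 123/2377·(0))/(1+123/2377) = 2377/2500 ≈ 0.950800
step 2 [2y] zero: DF = P = 4513/5000 ≈ 0.902600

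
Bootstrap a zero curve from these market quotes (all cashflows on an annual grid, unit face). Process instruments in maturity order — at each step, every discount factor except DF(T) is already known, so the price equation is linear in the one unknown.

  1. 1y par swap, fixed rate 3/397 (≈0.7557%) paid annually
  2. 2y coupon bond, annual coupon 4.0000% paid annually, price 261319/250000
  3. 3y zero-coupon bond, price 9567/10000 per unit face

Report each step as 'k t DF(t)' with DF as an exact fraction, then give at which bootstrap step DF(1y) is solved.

step 1 [1y] swap r/1=3/397: DF=(1 − 3/397·(0))/(1+3/397) = 397/400 ≈ 0.992500
step 2 [2y] bond c/1=1/25: DF=(261319/250000 − 1/25·(0.992500))/(1+1/25) = 9669/10000 ≈ 0.966900
step 3 [3y] zero: DF = P = 9567/10000 ≈ 0.956700

1 1 397/400
2 2 9669/10000
3 3 9567/10000
DF(1y) is solved at step 1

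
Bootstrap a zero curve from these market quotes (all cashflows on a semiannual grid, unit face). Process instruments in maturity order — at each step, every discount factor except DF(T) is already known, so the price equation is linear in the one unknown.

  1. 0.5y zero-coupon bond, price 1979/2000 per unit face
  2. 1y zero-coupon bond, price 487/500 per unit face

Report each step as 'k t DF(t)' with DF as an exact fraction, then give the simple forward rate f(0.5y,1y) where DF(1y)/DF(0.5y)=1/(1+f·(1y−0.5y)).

1 1/2 1979/2000
2 1 487/500
f(0.5y,1y) = ((1979/2000)/(487/500) − 1)/(1/2) = 31/974 ≈ 3.1828%

step 1 [0.5y] zero: DF = P = 1979/2000 ≈ 0.989500
step 2 [1y] zero: DF = P = 487/500 ≈ 0.974000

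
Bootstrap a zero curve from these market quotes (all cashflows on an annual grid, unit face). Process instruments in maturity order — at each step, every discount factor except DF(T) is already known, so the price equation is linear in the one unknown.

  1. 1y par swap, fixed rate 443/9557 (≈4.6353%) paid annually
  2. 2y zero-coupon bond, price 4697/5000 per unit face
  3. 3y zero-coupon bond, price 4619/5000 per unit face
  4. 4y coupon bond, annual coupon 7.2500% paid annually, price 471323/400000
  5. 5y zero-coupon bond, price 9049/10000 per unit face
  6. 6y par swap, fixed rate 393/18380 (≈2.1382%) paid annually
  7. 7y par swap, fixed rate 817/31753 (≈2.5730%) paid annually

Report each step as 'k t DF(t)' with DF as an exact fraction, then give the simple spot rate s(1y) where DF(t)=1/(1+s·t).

step 1 [1y] swap r/1=443/9557: DF=(1 − 443/9557·(0))/(1+443/9557) = 9557/10000 ≈ 0.955700
step 2 [2y] zero: DF = P = 4697/5000 ≈ 0.939400
step 3 [3y] zero: DF = P = 4619/5000 ≈ 0.923800
step 4 [4y] bond c/1=29/400: DF=(471323/400000 − 29/400·(0.955700+0.939400+0.923800))/(1+29/400) = 9081/10000 ≈ 0.908100
step 5 [5y] zero: DF = P = 9049/10000 ≈ 0.904900
step 6 [6y] swap r/1=393/18380: DF=(1 − 393/18380·(0.955700+0.939400+0.923800+0.908100+0.904900))/(1+393/18380) = 8821/10000 ≈ 0.882100
step 7 [7y] swap r/1=817/31753: DF=(1 − 817/31753·(0.955700+0.939400+0.923800+0.908100+0.904900+0.882100))/(1+817/31753) = 4183/5000 ≈ 0.836600

1 1 9557/10000
2 2 4697/5000
3 3 4619/5000
4 4 9081/10000
5 5 9049/10000
6 6 8821/10000
7 7 4183/5000
s(1y) = (1/(9557/10000) − 1)/(1) = 443/9557 ≈ 4.6353%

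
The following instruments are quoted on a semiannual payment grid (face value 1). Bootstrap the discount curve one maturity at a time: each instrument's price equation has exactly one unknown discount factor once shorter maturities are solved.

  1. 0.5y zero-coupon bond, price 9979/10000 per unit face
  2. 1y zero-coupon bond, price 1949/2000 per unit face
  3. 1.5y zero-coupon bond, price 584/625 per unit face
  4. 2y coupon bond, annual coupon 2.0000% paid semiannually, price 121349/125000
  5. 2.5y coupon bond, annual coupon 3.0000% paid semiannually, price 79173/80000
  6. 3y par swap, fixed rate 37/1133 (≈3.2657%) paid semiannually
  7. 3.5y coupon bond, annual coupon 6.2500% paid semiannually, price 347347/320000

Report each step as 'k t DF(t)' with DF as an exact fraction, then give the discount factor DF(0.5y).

1 1/2 9979/10000
2 1 1949/2000
3 3/2 584/625
4 2 2331/2500
5 5/2 9183/10000
6 3 363/400
7 7/2 8809/10000
DF(0.5y) = 9979/10000 ≈ 0.997900

step 1 [0.5y] zero: DF = P = 9979/10000 ≈ 0.997900
step 2 [1y] zero: DF = P = 1949/2000 ≈ 0.974500
step 3 [1.5y] zero: DF = P = 584/625 ≈ 0.934400
step 4 [2y] bond c/2=1/100: DF=(121349/125000 − 1/100·(0.997900+0.974500+0.934400))/(1+1/100) = 2331/2500 ≈ 0.932400
step 5 [2.5y] bond c/2=3/200: DF=(79173/80000 − 3/200·(0.997900+0.974500+0.934400+0.932400))/(1+3/200) = 9183/10000 ≈ 0.918300
step 6 [3y] swap r/2=37/2266: DF=(1 − 37/2266·(0.997900+0.974500+0.934400+0.932400+0.918300))/(1+37/2266) = 363/400 ≈ 0.907500
step 7 [3.5y] bond c/2=1/32: DF=(347347/320000 − 1/32·(0.997900+0.974500+0.934400+0.932400+0.918300+0.907500))/(1+1/32) = 8809/10000 ≈ 0.880900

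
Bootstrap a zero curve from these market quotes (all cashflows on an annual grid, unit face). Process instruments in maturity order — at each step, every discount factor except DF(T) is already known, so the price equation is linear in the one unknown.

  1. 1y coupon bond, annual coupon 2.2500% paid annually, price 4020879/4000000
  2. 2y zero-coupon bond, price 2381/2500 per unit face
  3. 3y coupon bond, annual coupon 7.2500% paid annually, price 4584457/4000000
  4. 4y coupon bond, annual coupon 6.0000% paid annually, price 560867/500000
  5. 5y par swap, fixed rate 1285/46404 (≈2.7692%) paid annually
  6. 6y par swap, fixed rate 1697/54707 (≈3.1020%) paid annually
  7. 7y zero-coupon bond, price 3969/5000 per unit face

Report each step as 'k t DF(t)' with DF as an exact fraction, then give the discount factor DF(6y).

1 1 9831/10000
2 2 2381/2500
3 3 4689/5000
4 4 2239/2500
5 5 1743/2000
6 6 8303/10000
7 7 3969/5000
DF(6y) = 8303/10000 ≈ 0.830300

step 1 [1y] bond c/1=9/400: DF=(4020879/4000000 − 9/400·(0))/(1+9/400) = 9831/10000 ≈ 0.983100
step 2 [2y] zero: DF = P = 2381/2500 ≈ 0.952400
step 3 [3y] bond c/1=29/400: DF=(4584457/4000000 − 29/400·(0.983100+0.952400))/(1+29/400) = 4689/5000 ≈ 0.937800
step 4 [4y] bond c/1=3/50: DF=(560867/500000 − 3/50·(0.983100+0.952400+0.937800))/(1+3/50) = 2239/2500 ≈ 0.895600
step 5 [5y] swap r/1=1285/46404: DF=(1 − 1285/46404·(0.983100+0.952400+0.937800+0.895600))/(1+1285/46404) = 1743/2000 ≈ 0.871500
step 6 [6y] swap r/1=1697/54707: DF=(1 − 1697/54707·(0.983100+0.952400+0.937800+0.895600+0.871500))/(1+1697/54707) = 8303/10000 ≈ 0.830300
step 7 [7y] zero: DF = P = 3969/5000 ≈ 0.793800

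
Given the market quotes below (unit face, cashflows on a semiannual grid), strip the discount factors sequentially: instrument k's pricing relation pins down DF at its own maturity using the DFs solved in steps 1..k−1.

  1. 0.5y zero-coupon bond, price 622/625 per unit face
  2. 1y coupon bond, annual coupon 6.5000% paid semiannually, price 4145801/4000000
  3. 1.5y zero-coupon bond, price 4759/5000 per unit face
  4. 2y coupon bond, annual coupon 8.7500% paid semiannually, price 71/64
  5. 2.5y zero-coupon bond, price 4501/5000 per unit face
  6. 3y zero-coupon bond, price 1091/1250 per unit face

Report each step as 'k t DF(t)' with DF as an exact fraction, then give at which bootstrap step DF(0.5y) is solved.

1 1/2 622/625
2 1 389/400
3 3/2 4759/5000
4 2 1881/2000
5 5/2 4501/5000
6 3 1091/1250
DF(0.5y) is solved at step 1

step 1 [0.5y] zero: DF = P = 622/625 ≈ 0.995200
step 2 [1y] bond c/2=13/400: DF=(4145801/4000000 − 13/400·(0.995200))/(1+13/400) = 389/400 ≈ 0.972500
step 3 [1.5y] zero: DF = P = 4759/5000 ≈ 0.951800
step 4 [2y] bond c/2=7/160: DF=(71/64 − 7/160·(0.995200+0.972500+0.951800))/(1+7/160) = 1881/2000 ≈ 0.940500
step 5 [2.5y] zero: DF = P = 4501/5000 ≈ 0.900200
step 6 [3y] zero: DF = P = 1091/1250 ≈ 0.872800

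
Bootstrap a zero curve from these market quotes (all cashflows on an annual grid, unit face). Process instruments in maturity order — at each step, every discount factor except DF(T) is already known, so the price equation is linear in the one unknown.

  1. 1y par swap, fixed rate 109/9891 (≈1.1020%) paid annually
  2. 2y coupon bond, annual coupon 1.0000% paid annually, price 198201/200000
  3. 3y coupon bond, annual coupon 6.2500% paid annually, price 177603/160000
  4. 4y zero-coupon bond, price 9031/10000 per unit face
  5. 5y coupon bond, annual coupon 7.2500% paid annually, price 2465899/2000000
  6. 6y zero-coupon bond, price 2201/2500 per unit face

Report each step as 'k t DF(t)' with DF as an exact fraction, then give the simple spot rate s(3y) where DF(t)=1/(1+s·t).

1 1 9891/10000
2 2 4857/5000
3 3 4647/5000
4 4 9031/10000
5 5 2233/2500
6 6 2201/2500
s(3y) = (1/(4647/5000) − 1)/(3) = 353/13941 ≈ 2.5321%

step 1 [1y] swap r/1=109/9891: DF=(1 − 109/9891·(0))/(1+109/9891) = 9891/10000 ≈ 0.989100
step 2 [2y] bond c/1=1/100: DF=(198201/200000 − 1/100·(0.989100))/(1+1/100) = 4857/5000 ≈ 0.971400
step 3 [3y] bond c/1=1/16: DF=(177603/160000 − 1/16·(0.989100+0.971400))/(1+1/16) = 4647/5000 ≈ 0.929400
step 4 [4y] zero: DF = P = 9031/10000 ≈ 0.903100
step 5 [5y] bond c/1=29/400: DF=(2465899/2000000 − 29/400·(0.989100+0.971400+0.929400+0.903100))/(1+29/400) = 2233/2500 ≈ 0.893200
step 6 [6y] zero: DF = P = 2201/2500 ≈ 0.880400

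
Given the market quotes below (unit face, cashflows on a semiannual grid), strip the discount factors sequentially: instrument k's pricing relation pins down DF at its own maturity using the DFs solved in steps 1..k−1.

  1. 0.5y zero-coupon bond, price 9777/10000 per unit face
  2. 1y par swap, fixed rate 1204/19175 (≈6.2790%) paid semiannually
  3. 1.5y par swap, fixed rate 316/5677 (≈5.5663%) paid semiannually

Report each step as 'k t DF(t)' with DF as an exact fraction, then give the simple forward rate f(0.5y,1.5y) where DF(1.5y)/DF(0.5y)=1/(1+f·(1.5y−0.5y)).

step 1 [0.5y] zero: DF = P = 9777/10000 ≈ 0.977700
step 2 [1y] swap r/2=602/19175: DF=(1 − 602/19175·(0.977700))/(1+602/19175) = 4699/5000 ≈ 0.939800
step 3 [1.5y] swap r/2=158/5677: DF=(1 − 158/5677·(0.977700+0.939800))/(1+158/5677) = 921/1000 ≈ 0.921000

1 1/2 9777/10000
2 1 4699/5000
3 3/2 921/1000
f(0.5y,1.5y) = ((9777/10000)/(921/1000) − 1)/(1) = 189/3070 ≈ 6.1564%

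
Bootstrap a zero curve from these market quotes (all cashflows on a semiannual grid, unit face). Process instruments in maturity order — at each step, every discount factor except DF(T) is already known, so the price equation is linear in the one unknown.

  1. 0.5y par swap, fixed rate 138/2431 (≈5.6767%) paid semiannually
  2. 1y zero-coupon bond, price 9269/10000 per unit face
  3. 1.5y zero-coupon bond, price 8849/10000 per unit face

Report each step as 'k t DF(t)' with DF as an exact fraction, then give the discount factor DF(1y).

1 1/2 2431/2500
2 1 9269/10000
3 3/2 8849/10000
DF(1y) = 9269/10000 ≈ 0.926900

step 1 [0.5y] swap r/2=69/2431: DF=(1 − 69/2431·(0))/(1+69/2431) = 2431/2500 ≈ 0.972400
step 2 [1y] zero: DF = P = 9269/10000 ≈ 0.926900
step 3 [1.5y] zero: DF = P = 8849/10000 ≈ 0.884900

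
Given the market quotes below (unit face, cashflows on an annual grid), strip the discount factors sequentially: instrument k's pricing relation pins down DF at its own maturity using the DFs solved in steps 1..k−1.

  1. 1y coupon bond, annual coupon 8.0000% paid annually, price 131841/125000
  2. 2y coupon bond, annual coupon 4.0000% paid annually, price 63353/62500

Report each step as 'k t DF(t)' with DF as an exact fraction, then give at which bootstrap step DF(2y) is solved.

1 1 4883/5000
2 2 9371/10000
DF(2y) is solved at step 2

step 1 [1y] bond c/1=2/25: DF=(131841/125000 − 2/25·(0))/(1+2/25) = 4883/5000 ≈ 0.976600
step 2 [2y] bond c/1=1/25: DF=(63353/62500 − 1/25·(0.976600))/(1+1/25) = 9371/10000 ≈ 0.937100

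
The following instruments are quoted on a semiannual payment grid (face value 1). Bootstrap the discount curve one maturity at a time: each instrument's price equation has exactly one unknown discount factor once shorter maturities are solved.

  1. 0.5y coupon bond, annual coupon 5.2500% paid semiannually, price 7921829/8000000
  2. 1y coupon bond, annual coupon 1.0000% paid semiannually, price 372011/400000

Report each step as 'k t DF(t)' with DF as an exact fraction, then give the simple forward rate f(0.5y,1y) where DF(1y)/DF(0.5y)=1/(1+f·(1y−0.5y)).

step 1 [0.5y] bond c/2=21/800: DF=(7921829/8000000 − 21/800·(0))/(1+21/800) = 9649/10000 ≈ 0.964900
step 2 [1y] bond c/2=1/200: DF=(372011/400000 − 1/200·(0.964900))/(1+1/200) = 4603/5000 ≈ 0.920600

1 1/2 9649/10000
2 1 4603/5000
f(0.5y,1y) = ((9649/10000)/(4603/5000) − 1)/(1/2) = 443/4603 ≈ 9.6242%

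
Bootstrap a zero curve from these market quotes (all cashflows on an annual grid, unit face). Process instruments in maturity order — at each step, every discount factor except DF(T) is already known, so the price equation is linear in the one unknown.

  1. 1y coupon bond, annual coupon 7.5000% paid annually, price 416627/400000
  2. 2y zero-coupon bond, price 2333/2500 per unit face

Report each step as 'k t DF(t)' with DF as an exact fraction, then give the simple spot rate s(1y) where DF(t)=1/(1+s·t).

step 1 [1y] bond c/1=3/40: DF=(416627/400000 − 3/40·(0))/(1+3/40) = 9689/10000 ≈ 0.968900
step 2 [2y] zero: DF = P = 2333/2500 ≈ 0.933200

1 1 9689/10000
2 2 2333/2500
s(1y) = (1/(9689/10000) − 1)/(1) = 311/9689 ≈ 3.2098%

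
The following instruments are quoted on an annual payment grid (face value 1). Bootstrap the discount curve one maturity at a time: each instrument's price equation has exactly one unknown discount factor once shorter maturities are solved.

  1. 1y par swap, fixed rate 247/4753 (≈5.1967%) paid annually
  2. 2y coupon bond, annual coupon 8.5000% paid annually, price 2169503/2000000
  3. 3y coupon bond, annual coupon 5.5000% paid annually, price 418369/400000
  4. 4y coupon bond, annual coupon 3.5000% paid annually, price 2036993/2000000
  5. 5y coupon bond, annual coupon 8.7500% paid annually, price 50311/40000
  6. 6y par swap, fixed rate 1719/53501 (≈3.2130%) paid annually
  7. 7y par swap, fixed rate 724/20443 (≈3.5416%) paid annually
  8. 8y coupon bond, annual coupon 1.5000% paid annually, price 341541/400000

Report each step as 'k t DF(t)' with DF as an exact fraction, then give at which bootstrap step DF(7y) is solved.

step 1 [1y] swap r/1=247/4753: DF=(1 − 247/4753·(0))/(1+247/4753) = 4753/5000 ≈ 0.950600
step 2 [2y] bond c/1=17/200: DF=(2169503/2000000 − 17/200·(0.950600))/(1+17/200) = 9253/10000 ≈ 0.925300
step 3 [3y] bond c/1=11/200: DF=(418369/400000 − 11/200·(0.950600+0.925300))/(1+11/200) = 1117/1250 ≈ 0.893600
step 4 [4y] bond c/1=7/200: DF=(2036993/2000000 − 7/200·(0.950600+0.925300+0.893600))/(1+7/200) = 1113/1250 ≈ 0.890400
step 5 [5y] bond c/1=7/80: DF=(50311/40000 − 7/80·(0.950600+0.925300+0.893600+0.890400))/(1+7/80) = 8621/10000 ≈ 0.862100
step 6 [6y] swap r/1=1719/53501: DF=(1 − 1719/53501·(0.950600+0.925300+0.893600+0.890400+0.862100))/(1+1719/53501) = 8281/10000 ≈ 0.828100
step 7 [7y] swap r/1=724/20443: DF=(1 − 724/20443·(0.950600+0.925300+0.893600+0.890400+0.862100+0.828100))/(1+724/20443) = 1957/2500 ≈ 0.782800
step 8 [8y] bond c/1=3/200: DF=(341541/400000 − 3/200·(0.950600+0.925300+0.893600+0.890400+0.862100+0.828100+0.782800))/(1+3/200) = 3753/5000 ≈ 0.750600

1 1 4753/5000
2 2 9253/10000
3 3 1117/1250
4 4 1113/1250
5 5 8621/10000
6 6 8281/10000
7 7 1957/2500
8 8 3753/5000
DF(7y) is solved at step 7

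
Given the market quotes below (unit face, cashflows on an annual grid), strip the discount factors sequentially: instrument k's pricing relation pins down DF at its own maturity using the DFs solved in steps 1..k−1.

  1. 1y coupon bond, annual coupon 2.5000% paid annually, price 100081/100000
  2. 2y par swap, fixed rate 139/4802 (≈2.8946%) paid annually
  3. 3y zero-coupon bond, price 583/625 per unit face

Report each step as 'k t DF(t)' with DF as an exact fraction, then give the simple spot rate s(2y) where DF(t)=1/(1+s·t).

1 1 2441/2500
2 2 2361/2500
3 3 583/625
s(2y) = (1/(2361/2500) − 1)/(2) = 139/4722 ≈ 2.9437%

step 1 [1y] bond c/1=1/40: DF=(100081/100000 − 1/40·(0))/(1+1/40) = 2441/2500 ≈ 0.976400
step 2 [2y] swap r/1=139/4802: DF=(1 − 139/4802·(0.976400))/(1+139/4802) = 2361/2500 ≈ 0.944400
step 3 [3y] zero: DF = P = 583/625 ≈ 0.932800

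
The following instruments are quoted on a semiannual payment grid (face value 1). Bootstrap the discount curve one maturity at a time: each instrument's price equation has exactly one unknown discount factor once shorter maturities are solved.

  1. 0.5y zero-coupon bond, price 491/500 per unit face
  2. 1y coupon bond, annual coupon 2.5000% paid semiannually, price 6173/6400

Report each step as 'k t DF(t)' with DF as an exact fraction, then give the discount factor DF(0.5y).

step 1 [0.5y] zero: DF = P = 491/500 ≈ 0.982000
step 2 [1y] bond c/2=1/80: DF=(6173/6400 − 1/80·(0.982000))/(1+1/80) = 1881/2000 ≈ 0.940500

1 1/2 491/500
2 1 1881/2000
DF(0.5y) = 491/500 ≈ 0.982000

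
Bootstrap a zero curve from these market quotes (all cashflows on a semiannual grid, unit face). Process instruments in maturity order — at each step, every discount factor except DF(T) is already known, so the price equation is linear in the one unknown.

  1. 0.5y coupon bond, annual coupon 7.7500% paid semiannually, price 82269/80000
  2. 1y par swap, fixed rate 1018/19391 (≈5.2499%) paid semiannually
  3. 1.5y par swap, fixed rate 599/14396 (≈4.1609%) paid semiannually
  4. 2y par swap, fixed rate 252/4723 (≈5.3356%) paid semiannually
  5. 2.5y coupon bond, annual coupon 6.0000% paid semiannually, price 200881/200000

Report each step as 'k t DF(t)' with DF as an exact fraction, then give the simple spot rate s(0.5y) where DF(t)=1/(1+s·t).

step 1 [0.5y] bond c/2=31/800: DF=(82269/80000 − 31/800·(0))/(1+31/800) = 99/100 ≈ 0.990000
step 2 [1y] swap r/2=509/19391: DF=(1 − 509/19391·(0.990000))/(1+509/19391) = 9491/10000 ≈ 0.949100
step 3 [1.5y] swap r/2=599/28792: DF=(1 − 599/28792·(0.990000+0.949100))/(1+599/28792) = 9401/10000 ≈ 0.940100
step 4 [2y] swap r/2=126/4723: DF=(1 − 126/4723·(0.990000+0.949100+0.940100))/(1+126/4723) = 562/625 ≈ 0.899200
step 5 [2.5y] bond c/2=3/100: DF=(200881/200000 − 3/100·(0.990000+0.949100+0.940100+0.899200))/(1+3/100) = 8651/10000 ≈ 0.865100

1 1/2 99/100
2 1 9491/10000
3 3/2 9401/10000
4 2 562/625
5 5/2 8651/10000
s(0.5y) = (1/(99/100) − 1)/(1/2) = 2/99 ≈ 2.0202%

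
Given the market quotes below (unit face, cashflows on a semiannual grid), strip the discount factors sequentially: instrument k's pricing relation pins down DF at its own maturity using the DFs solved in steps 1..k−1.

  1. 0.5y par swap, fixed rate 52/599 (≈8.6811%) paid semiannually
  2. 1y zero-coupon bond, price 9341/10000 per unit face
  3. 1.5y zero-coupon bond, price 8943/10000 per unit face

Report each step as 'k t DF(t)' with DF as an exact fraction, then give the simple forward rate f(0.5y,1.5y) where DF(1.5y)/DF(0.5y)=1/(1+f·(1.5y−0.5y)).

1 1/2 599/625
2 1 9341/10000
3 3/2 8943/10000
f(0.5y,1.5y) = ((599/625)/(8943/10000) − 1)/(1) = 641/8943 ≈ 7.1676%

step 1 [0.5y] swap r/2=26/599: DF=(1 − 26/599·(0))/(1+26/599) = 599/625 ≈ 0.958400
step 2 [1y] zero: DF = P = 9341/10000 ≈ 0.934100
step 3 [1.5y] zero: DF = P = 8943/10000 ≈ 0.894300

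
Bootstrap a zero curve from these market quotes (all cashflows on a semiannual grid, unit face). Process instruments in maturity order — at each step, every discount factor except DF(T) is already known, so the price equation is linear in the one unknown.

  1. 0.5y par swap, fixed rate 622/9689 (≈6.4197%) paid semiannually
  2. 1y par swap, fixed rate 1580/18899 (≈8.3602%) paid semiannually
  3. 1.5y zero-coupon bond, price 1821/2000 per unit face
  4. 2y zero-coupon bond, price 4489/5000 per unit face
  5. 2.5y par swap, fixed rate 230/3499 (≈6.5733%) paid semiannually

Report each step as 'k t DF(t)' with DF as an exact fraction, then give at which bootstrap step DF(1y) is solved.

1 1/2 9689/10000
2 1 921/1000
3 3/2 1821/2000
4 2 4489/5000
5 5/2 1701/2000
DF(1y) is solved at step 2

step 1 [0.5y] swap r/2=311/9689: DF=(1 − 311/9689·(0))/(1+311/9689) = 9689/10000 ≈ 0.968900
step 2 [1y] swap r/2=790/18899: DF=(1 − 790/18899·(0.968900))/(1+790/18899) = 921/1000 ≈ 0.921000
step 3 [1.5y] zero: DF = P = 1821/2000 ≈ 0.910500
step 4 [2y] zero: DF = P = 4489/5000 ≈ 0.897800
step 5 [2.5y] swap r/2=115/3499: DF=(1 − 115/3499·(0.968900+0.921000+0.910500+0.897800))/(1+115/3499) = 1701/2000 ≈ 0.850500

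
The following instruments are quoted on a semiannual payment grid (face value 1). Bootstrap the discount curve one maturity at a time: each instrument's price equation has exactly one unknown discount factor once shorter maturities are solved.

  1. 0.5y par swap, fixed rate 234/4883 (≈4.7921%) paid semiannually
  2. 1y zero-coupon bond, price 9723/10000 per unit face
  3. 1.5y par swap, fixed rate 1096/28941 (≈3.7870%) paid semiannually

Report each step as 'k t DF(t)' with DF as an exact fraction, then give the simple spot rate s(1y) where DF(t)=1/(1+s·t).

1 1/2 4883/5000
2 1 9723/10000
3 3/2 2363/2500
s(1y) = (1/(9723/10000) − 1)/(1) = 277/9723 ≈ 2.8489%

step 1 [0.5y] swap r/2=117/4883: DF=(1 − 117/4883·(0))/(1+117/4883) = 4883/5000 ≈ 0.976600
step 2 [1y] zero: DF = P = 9723/10000 ≈ 0.972300
step 3 [1.5y] swap r/2=548/28941: DF=(1 − 548/28941·(0.976600+0.972300))/(1+548/28941) = 2363/2500 ≈ 0.945200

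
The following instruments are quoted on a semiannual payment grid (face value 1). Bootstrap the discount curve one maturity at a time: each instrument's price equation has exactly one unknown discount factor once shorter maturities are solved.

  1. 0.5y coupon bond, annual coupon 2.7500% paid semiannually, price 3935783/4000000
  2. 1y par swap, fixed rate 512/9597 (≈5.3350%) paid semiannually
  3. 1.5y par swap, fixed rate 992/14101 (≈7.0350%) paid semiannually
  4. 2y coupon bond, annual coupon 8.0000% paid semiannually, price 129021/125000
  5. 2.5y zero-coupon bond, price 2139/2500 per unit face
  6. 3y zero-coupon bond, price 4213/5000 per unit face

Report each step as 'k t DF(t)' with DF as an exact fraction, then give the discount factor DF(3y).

step 1 [0.5y] bond c/2=11/800: DF=(3935783/4000000 − 11/800·(0))/(1+11/800) = 4853/5000 ≈ 0.970600
step 2 [1y] swap r/2=256/9597: DF=(1 − 256/9597·(0.970600))/(1+256/9597) = 593/625 ≈ 0.948800
step 3 [1.5y] swap r/2=496/14101: DF=(1 − 496/14101·(0.970600+0.948800))/(1+496/14101) = 563/625 ≈ 0.900800
step 4 [2y] bond c/2=1/25: DF=(129021/125000 − 1/25·(0.970600+0.948800+0.900800))/(1+1/25) = 221/250 ≈ 0.884000
step 5 [2.5y] zero: DF = P = 2139/2500 ≈ 0.855600
step 6 [3y] zero: DF = P = 4213/5000 ≈ 0.842600

1 1/2 4853/5000
2 1 593/625
3 3/2 563/625
4 2 221/250
5 5/2 2139/2500
6 3 4213/5000
DF(3y) = 4213/5000 ≈ 0.842600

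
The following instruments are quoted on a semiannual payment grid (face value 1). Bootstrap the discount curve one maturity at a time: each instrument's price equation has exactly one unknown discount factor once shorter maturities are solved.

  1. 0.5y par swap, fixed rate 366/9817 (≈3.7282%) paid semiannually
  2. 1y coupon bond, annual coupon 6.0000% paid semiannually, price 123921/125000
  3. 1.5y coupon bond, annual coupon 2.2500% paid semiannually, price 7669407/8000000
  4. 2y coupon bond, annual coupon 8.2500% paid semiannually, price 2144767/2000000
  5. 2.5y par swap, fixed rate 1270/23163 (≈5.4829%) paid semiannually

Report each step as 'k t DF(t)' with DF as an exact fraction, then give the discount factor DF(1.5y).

1 1/2 9817/10000
2 1 9339/10000
3 3/2 9267/10000
4 2 9173/10000
5 5/2 873/1000
DF(1.5y) = 9267/10000 ≈ 0.926700

step 1 [0.5y] swap r/2=183/9817: DF=(1 − 183/9817·(0))/(1+183/9817) = 9817/10000 ≈ 0.981700
step 2 [1y] bond c/2=3/100: DF=(123921/125000 − 3/100·(0.981700))/(1+3/100) = 9339/10000 ≈ 0.933900
step 3 [1.5y] bond c/2=9/800: DF=(7669407/8000000 − 9/800·(0.981700+0.933900))/(1+9/800) = 9267/10000 ≈ 0.926700
step 4 [2y] bond c/2=33/800: DF=(2144767/2000000 − 33/800·(0.981700+0.933900+0.926700))/(1+33/800) = 9173/10000 ≈ 0.917300
step 5 [2.5y] swap r/2=635/23163: DF=(1 − 635/23163·(0.981700+0.933900+0.926700+0.917300))/(1+635/23163) = 873/1000 ≈ 0.873000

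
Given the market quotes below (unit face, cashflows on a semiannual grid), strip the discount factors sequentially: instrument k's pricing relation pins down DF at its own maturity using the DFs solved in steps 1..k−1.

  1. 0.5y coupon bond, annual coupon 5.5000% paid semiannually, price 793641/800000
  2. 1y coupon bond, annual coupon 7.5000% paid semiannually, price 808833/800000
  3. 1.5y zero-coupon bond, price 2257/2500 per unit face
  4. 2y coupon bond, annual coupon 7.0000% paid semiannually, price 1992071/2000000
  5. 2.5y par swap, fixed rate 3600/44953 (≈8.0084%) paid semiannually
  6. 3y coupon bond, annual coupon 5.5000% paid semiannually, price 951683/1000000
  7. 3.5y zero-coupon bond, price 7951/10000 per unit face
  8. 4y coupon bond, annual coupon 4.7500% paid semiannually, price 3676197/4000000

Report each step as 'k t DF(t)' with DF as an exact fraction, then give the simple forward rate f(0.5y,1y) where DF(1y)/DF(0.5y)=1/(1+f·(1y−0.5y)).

1 1/2 1931/2000
2 1 2349/2500
3 3/2 2257/2500
4 2 4337/5000
5 5/2 41/50
6 3 8059/10000
7 7/2 7951/10000
8 4 7563/10000
f(0.5y,1y) = ((1931/2000)/(2349/2500) − 1)/(1/2) = 259/4698 ≈ 5.5130%

step 1 [0.5y] bond c/2=11/400: DF=(793641/800000 − 11/400·(0))/(1+11/400) = 1931/2000 ≈ 0.965500
step 2 [1y] bond c/2=3/80: DF=(808833/800000 − 3/80·(0.965500))/(1+3/80) = 2349/2500 ≈ 0.939600
step 3 [1.5y] zero: DF = P = 2257/2500 ≈ 0.902800
step 4 [2y] bond c/2=7/200: DF=(1992071/2000000 − 7/200·(0.965500+0.939600+0.902800))/(1+7/200) = 4337/5000 ≈ 0.867400
step 5 [2.5y] swap r/2=1800/44953: DF=(1 − 1800/44953·(0.965500+0.939600+0.902800+0.867400))/(1+1800/44953) = 41/50 ≈ 0.820000
step 6 [3y] bond c/2=11/400: DF=(951683/1000000 − 11/400·(0.965500+0.939600+0.902800+0.867400+0.820000))/(1+11/400) = 8059/10000 ≈ 0.805900
step 7 [3.5y] zero: DF = P = 7951/10000 ≈ 0.795100
step 8 [4y] bond c/2=19/800: DF=(3676197/4000000 − 19/800·(0.965500+0.939600+0.902800+0.867400+0.820000+0.805900+0.795100))/(1+19/800) = 7563/10000 ≈ 0.756300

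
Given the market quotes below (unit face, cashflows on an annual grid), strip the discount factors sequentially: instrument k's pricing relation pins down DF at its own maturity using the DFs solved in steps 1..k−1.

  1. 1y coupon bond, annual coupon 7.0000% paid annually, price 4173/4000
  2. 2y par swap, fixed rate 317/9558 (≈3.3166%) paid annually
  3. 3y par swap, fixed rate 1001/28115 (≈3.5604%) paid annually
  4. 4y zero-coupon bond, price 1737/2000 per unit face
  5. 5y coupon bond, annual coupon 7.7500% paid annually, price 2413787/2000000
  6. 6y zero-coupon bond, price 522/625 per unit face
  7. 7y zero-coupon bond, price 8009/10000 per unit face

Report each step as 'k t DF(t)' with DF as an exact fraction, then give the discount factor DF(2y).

step 1 [1y] bond c/1=7/100: DF=(4173/4000 − 7/100·(0))/(1+7/100) = 39/40 ≈ 0.975000
step 2 [2y] swap r/1=317/9558: DF=(1 − 317/9558·(0.975000))/(1+317/9558) = 4683/5000 ≈ 0.936600
step 3 [3y] swap r/1=1001/28115: DF=(1 − 1001/28115·(0.975000+0.936600))/(1+1001/28115) = 8999/10000 ≈ 0.899900
step 4 [4y] zero: DF = P = 1737/2000 ≈ 0.868500
step 5 [5y] bond c/1=31/400: DF=(2413787/2000000 − 31/400·(0.975000+0.936600+0.899900+0.868500))/(1+31/400) = 4277/5000 ≈ 0.855400
step 6 [6y] zero: DF = P = 522/625 ≈ 0.835200
step 7 [7y] zero: DF = P = 8009/10000 ≈ 0.800900

1 1 39/40
2 2 4683/5000
3 3 8999/10000
4 4 1737/2000
5 5 4277/5000
6 6 522/625
7 7 8009/10000
DF(2y) = 4683/5000 ≈ 0.936600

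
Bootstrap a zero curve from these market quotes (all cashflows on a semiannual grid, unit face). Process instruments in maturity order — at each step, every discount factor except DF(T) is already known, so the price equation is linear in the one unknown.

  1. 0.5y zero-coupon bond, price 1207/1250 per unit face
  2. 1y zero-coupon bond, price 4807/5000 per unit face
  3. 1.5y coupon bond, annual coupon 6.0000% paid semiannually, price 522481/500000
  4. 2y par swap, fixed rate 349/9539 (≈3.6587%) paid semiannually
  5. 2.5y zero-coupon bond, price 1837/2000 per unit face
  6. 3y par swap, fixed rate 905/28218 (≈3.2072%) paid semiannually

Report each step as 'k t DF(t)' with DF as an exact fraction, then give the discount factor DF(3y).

1 1/2 1207/1250
2 1 4807/5000
3 3/2 599/625
4 2 4651/5000
5 5/2 1837/2000
6 3 1819/2000
DF(3y) = 1819/2000 ≈ 0.909500

step 1 [0.5y] zero: DF = P = 1207/1250 ≈ 0.965600
step 2 [1y] zero: DF = P = 4807/5000 ≈ 0.961400
step 3 [1.5y] bond c/2=3/100: DF=(522481/500000 − 3/100·(0.965600+0.961400))/(1+3/100) = 599/625 ≈ 0.958400
step 4 [2y] swap r/2=349/19078: DF=(1 − 349/19078·(0.965600+0.961400+0.958400))/(1+349/19078) = 4651/5000 ≈ 0.930200
step 5 [2.5y] zero: DF = P = 1837/2000 ≈ 0.918500
step 6 [3y] swap r/2=905/56436: DF=(1 − 905/56436·(0.965600+0.961400+0.958400+0.930200+0.918500))/(1+905/56436) = 1819/2000 ≈ 0.909500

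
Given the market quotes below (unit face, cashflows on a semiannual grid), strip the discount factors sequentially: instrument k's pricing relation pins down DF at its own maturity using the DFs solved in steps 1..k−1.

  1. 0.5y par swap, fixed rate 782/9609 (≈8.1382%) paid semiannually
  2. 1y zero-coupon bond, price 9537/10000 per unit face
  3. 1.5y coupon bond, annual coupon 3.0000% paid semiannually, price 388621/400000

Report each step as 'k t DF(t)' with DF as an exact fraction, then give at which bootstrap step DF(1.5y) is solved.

1 1/2 9609/10000
2 1 9537/10000
3 3/2 9289/10000
DF(1.5y) is solved at step 3

step 1 [0.5y] swap r/2=391/9609: DF=(1 − 391/9609·(0))/(1+391/9609) = 9609/10000 ≈ 0.960900
step 2 [1y] zero: DF = P = 9537/10000 ≈ 0.953700
step 3 [1.5y] bond c/2=3/200: DF=(388621/400000 − 3/200·(0.960900+0.953700))/(1+3/200) = 9289/10000 ≈ 0.928900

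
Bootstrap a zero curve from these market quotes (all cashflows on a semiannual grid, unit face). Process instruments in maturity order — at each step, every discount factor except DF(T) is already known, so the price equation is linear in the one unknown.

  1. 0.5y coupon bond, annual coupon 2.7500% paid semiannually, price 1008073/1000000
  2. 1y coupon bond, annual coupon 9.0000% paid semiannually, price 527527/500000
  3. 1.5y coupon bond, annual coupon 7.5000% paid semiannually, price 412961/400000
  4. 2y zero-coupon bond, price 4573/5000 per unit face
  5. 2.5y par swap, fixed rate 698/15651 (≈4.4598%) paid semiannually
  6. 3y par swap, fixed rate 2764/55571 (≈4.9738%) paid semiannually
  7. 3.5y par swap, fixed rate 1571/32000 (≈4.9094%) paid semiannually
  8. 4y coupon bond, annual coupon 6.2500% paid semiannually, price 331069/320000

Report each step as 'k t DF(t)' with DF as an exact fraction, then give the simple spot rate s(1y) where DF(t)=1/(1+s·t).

step 1 [0.5y] bond c/2=11/800: DF=(1008073/1000000 − 11/800·(0))/(1+11/800) = 1243/1250 ≈ 0.994400
step 2 [1y] bond c/2=9/200: DF=(527527/500000 − 9/200·(0.994400))/(1+9/200) = 2417/2500 ≈ 0.966800
step 3 [1.5y] bond c/2=3/80: DF=(412961/400000 − 3/80·(0.994400+0.966800))/(1+3/80) = 4621/5000 ≈ 0.924200
step 4 [2y] zero: DF = P = 4573/5000 ≈ 0.914600
step 5 [2.5y] swap r/2=349/15651: DF=(1 − 349/15651·(0.994400+0.966800+0.924200+0.914600))/(1+349/15651) = 8953/10000 ≈ 0.895300
step 6 [3y] swap r/2=1382/55571: DF=(1 − 1382/55571·(0.994400+0.966800+0.924200+0.914600+0.895300))/(1+1382/55571) = 4309/5000 ≈ 0.861800
step 7 [3.5y] swap r/2=1571/64000: DF=(1 − 1571/64000·(0.994400+0.966800+0.924200+0.914600+0.895300+0.861800))/(1+1571/64000) = 8429/10000 ≈ 0.842900
step 8 [4y] bond c/2=1/32: DF=(331069/320000 − 1/32·(0.994400+0.966800+0.924200+0.914600+0.895300+0.861800+0.842900))/(1+1/32) = 8093/10000 ≈ 0.809300

1 1/2 1243/1250
2 1 2417/2500
3 3/2 4621/5000
4 2 4573/5000
5 5/2 8953/10000
6 3 4309/5000
7 7/2 8429/10000
8 4 8093/10000
s(1y) = (1/(2417/2500) − 1)/(1) = 83/2417 ≈ 3.4340%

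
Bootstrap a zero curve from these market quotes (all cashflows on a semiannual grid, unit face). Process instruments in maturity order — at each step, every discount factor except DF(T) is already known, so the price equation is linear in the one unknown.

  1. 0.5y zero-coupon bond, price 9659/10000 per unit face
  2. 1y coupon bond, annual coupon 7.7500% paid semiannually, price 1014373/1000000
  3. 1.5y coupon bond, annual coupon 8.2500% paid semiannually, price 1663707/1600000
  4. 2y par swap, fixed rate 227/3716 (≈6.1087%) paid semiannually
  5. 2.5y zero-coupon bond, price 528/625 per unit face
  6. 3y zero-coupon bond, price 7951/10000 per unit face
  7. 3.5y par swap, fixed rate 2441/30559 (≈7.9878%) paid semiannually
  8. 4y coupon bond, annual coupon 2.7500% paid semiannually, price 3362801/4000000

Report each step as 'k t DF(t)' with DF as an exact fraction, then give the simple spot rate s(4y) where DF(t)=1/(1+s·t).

step 1 [0.5y] zero: DF = P = 9659/10000 ≈ 0.965900
step 2 [1y] bond c/2=31/800: DF=(1014373/1000000 − 31/800·(0.965900))/(1+31/800) = 1881/2000 ≈ 0.940500
step 3 [1.5y] bond c/2=33/800: DF=(1663707/1600000 − 33/800·(0.965900+0.940500))/(1+33/800) = 9231/10000 ≈ 0.923100
step 4 [2y] swap r/2=227/7432: DF=(1 − 227/7432·(0.965900+0.940500+0.923100))/(1+227/7432) = 1773/2000 ≈ 0.886500
step 5 [2.5y] zero: DF = P = 528/625 ≈ 0.844800
step 6 [3y] zero: DF = P = 7951/10000 ≈ 0.795100
step 7 [3.5y] swap r/2=2441/61118: DF=(1 − 2441/61118·(0.965900+0.940500+0.923100+0.886500+0.844800+0.795100))/(1+2441/61118) = 7559/10000 ≈ 0.755900
step 8 [4y] bond c/2=11/800: DF=(3362801/4000000 − 11/800·(0.965900+0.940500+0.923100+0.886500+0.844800+0.795100+0.755900))/(1+11/800) = 933/1250 ≈ 0.746400

1 1/2 9659/10000
2 1 1881/2000
3 3/2 9231/10000
4 2 1773/2000
5 5/2 528/625
6 3 7951/10000
7 7/2 7559/10000
8 4 933/1250
s(4y) = (1/(933/1250) − 1)/(4) = 317/3732 ≈ 8.4941%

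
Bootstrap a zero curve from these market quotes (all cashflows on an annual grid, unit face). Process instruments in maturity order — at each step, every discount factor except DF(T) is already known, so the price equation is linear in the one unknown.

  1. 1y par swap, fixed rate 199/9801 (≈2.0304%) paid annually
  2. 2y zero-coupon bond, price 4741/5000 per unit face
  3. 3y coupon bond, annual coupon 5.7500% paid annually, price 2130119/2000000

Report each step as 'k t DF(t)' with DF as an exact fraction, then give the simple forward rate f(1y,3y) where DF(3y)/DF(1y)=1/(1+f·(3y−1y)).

step 1 [1y] swap r/1=199/9801: DF=(1 − 199/9801·(0))/(1+199/9801) = 9801/10000 ≈ 0.980100
step 2 [2y] zero: DF = P = 4741/5000 ≈ 0.948200
step 3 [3y] bond c/1=23/400: DF=(2130119/2000000 − 23/400·(0.980100+0.948200))/(1+23/400) = 9023/10000 ≈ 0.902300

1 1 9801/10000
2 2 4741/5000
3 3 9023/10000
f(1y,3y) = ((9801/10000)/(9023/10000) − 1)/(2) = 389/9023 ≈ 4.3112%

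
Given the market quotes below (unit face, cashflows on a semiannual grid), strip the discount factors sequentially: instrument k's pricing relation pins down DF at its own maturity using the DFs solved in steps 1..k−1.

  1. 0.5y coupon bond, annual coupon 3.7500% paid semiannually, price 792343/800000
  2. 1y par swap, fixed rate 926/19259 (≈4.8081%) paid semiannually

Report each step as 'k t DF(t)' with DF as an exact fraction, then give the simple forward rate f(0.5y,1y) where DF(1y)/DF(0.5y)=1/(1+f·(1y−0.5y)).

1 1/2 4861/5000
2 1 9537/10000
f(0.5y,1y) = ((4861/5000)/(9537/10000) − 1)/(1/2) = 370/9537 ≈ 3.8796%

step 1 [0.5y] bond c/2=3/160: DF=(792343/800000 − 3/160·(0))/(1+3/160) = 4861/5000 ≈ 0.972200
step 2 [1y] swap r/2=463/19259: DF=(1 − 463/19259·(0.972200))/(1+463/19259) = 9537/10000 ≈ 0.953700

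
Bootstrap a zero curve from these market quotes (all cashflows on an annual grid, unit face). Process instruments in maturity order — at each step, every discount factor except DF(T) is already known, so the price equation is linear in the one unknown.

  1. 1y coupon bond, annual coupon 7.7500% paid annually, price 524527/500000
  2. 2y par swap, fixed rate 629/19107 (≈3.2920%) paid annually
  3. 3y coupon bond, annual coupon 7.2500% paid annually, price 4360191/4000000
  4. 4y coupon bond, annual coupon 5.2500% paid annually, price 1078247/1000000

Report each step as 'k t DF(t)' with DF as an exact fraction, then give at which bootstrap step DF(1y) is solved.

1 1 1217/1250
2 2 9371/10000
3 3 1109/1250
4 4 8849/10000
DF(1y) is solved at step 1

step 1 [1y] bond c/1=31/400: DF=(524527/500000 − 31/400·(0))/(1+31/400) = 1217/1250 ≈ 0.973600
step 2 [2y] swap r/1=629/19107: DF=(1 − 629/19107·(0.973600))/(1+629/19107) = 9371/10000 ≈ 0.937100
step 3 [3y] bond c/1=29/400: DF=(4360191/4000000 − 29/400·(0.973600+0.937100))/(1+29/400) = 1109/1250 ≈ 0.887200
step 4 [4y] bond c/1=21/400: DF=(1078247/1000000 − 21/400·(0.973600+0.937100+0.887200))/(1+21/400) = 8849/10000 ≈ 0.884900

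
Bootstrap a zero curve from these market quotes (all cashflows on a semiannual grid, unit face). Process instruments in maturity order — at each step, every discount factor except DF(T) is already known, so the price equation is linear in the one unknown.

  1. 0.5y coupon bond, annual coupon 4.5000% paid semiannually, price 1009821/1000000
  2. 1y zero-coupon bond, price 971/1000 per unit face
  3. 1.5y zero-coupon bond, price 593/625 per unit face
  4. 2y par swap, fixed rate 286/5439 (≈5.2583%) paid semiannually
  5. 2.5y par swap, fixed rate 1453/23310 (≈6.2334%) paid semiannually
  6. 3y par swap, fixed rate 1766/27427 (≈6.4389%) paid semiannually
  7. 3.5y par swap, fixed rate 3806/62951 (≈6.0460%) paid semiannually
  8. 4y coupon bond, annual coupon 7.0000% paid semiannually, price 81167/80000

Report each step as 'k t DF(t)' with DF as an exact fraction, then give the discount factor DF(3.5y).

step 1 [0.5y] bond c/2=9/400: DF=(1009821/1000000 − 9/400·(0))/(1+9/400) = 2469/2500 ≈ 0.987600
step 2 [1y] zero: DF = P = 971/1000 ≈ 0.971000
step 3 [1.5y] zero: DF = P = 593/625 ≈ 0.948800
step 4 [2y] swap r/2=143/5439: DF=(1 − 143/5439·(0.987600+0.971000+0.948800))/(1+143/5439) = 8999/10000 ≈ 0.899900
step 5 [2.5y] swap r/2=1453/46620: DF=(1 − 1453/46620·(0.987600+0.971000+0.948800+0.899900))/(1+1453/46620) = 8547/10000 ≈ 0.854700
step 6 [3y] swap r/2=883/27427: DF=(1 − 883/27427·(0.987600+0.971000+0.948800+0.899900+0.854700))/(1+883/27427) = 4117/5000 ≈ 0.823400
step 7 [3.5y] swap r/2=1903/62951: DF=(1 − 1903/62951·(0.987600+0.971000+0.948800+0.899900+0.854700+0.823400))/(1+1903/62951) = 8097/10000 ≈ 0.809700
step 8 [4y] bond c/2=7/200: DF=(81167/80000 − 7/200·(0.987600+0.971000+0.948800+0.899900+0.854700+0.823400+0.809700))/(1+7/200) = 3837/5000 ≈ 0.767400

1 1/2 2469/2500
2 1 971/1000
3 3/2 593/625
4 2 8999/10000
5 5/2 8547/10000
6 3 4117/5000
7 7/2 8097/10000
8 4 3837/5000
DF(3.5y) = 8097/10000 ≈ 0.809700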